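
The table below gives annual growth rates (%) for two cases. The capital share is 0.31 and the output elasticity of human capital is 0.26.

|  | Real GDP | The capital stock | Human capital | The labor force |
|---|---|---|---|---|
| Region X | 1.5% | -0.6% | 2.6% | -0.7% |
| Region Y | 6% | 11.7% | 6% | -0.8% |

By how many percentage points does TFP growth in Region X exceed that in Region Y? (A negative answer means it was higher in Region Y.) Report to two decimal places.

Labor's share = 1 − 0.31 − 0.26 = 0.43.
Region X: TFP = 1.5 + 0.186 − 0.676 + 0.301 = 1.311%.
Region Y: TFP = 6 − 3.627 − 1.56 + 0.344 = 1.157%.
Difference = 1.311 − (1.157) = 0.154 pp.

0.15 percentage points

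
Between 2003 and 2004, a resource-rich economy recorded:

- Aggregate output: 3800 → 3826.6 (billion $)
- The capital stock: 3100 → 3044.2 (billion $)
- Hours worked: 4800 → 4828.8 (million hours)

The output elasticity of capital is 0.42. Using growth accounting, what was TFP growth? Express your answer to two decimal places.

Aggregate output growth = (3826.6 − 3800) / 3800 = 0.7%.
The capital stock growth = (3044.2 − 3100) / 3100 = -1.8%.
Hours worked growth = (4828.8 − 4800) / 4800 = 0.6%.
Labor's share = 1 − 0.42 = 0.58.
The capital stock: 0.42 × (-1.8) = -0.756 pp.
Hours worked: 0.58 × 0.6 = 0.348 pp.
TFP growth = 0.7 + 0.408 = 1.108%.

1.11%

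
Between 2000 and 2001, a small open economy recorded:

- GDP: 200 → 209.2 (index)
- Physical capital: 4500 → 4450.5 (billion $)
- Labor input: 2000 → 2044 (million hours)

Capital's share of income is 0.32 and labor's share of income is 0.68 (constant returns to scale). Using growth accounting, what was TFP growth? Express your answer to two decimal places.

TFP growth was 3.46%.

GDP growth = (209.2 − 200) / 200 = 4.6%.
Physical capital growth = (4450.5 − 4500) / 4500 = -1.1%.
Labor input growth = (2044 − 2000) / 2000 = 2.2%.
Labor's share = 1 − 0.32 = 0.68.
Physical capital: 0.32 × (-1.1) = -0.352 pp.
Labor input: 0.68 × 2.2 = 1.496 pp.
TFP growth = 4.6 − 1.144 = 3.456%.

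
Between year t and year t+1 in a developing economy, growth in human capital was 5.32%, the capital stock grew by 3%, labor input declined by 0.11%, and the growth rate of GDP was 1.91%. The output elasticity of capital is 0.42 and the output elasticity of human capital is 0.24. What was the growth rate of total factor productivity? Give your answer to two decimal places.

-0.59%

Labor's share = 1 − 0.42 − 0.24 = 0.34.
The capital stock: 0.42 × 3 = 1.26 pp.
Human capital: 0.24 × 5.32 = 1.2768 pp.
Labor input: 0.34 × (-0.11) = -0.0374 pp.
TFP growth = 1.91 − 2.4994 = -0.5894%.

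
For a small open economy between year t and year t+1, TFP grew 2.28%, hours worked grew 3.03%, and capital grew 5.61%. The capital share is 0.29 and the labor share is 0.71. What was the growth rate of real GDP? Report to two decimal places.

6.06%

Labor's share = 1 − 0.29 = 0.71.
Capital: 0.29 × 5.61 = 1.6269 pp.
Hours worked: 0.71 × 3.03 = 2.1513 pp.
Output growth = 2.28 + 3.7782 = 6.0582%.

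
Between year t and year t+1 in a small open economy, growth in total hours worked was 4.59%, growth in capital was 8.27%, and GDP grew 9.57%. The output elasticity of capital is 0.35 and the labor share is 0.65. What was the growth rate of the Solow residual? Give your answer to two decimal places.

Labor's share = 1 − 0.35 = 0.65.
Capital: 0.35 × 8.27 = 2.8945 pp.
Total hours worked: 0.65 × 4.59 = 2.9835 pp.
TFP growth = 9.57 − 5.878 = 3.692%.

3.69%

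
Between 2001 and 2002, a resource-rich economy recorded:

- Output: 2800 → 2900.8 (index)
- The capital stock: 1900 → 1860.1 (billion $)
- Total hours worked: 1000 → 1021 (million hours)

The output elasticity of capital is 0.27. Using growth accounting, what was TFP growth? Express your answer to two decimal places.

Output growth = (2900.8 − 2800) / 2800 = 3.6%.
The capital stock growth = (1860.1 − 1900) / 1900 = -2.1%.
Total hours worked growth = (1021 − 1000) / 1000 = 2.1%.
Labor's share = 1 − 0.27 = 0.73.
The capital stock: 0.27 × (-2.1) = -0.567 pp.
Total hours worked: 0.73 × 2.1 = 1.533 pp.
TFP growth = 3.6 − 0.966 = 2.634%.

TFP grew 2.63%.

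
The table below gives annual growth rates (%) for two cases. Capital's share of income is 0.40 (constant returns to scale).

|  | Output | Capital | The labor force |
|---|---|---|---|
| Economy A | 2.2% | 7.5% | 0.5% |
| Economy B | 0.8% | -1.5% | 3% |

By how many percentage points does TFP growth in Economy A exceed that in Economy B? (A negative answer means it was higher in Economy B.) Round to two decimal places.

-0.70 percentage points

Labor's share = 1 − 0.4 = 0.6.
Economy A: TFP = 2.2 − 3 − 0.3 = -1.1%.
Economy B: TFP = 0.8 + 0.6 − 1.8 = -0.4%.
Difference = -1.1 − (-0.4) = -0.7 pp.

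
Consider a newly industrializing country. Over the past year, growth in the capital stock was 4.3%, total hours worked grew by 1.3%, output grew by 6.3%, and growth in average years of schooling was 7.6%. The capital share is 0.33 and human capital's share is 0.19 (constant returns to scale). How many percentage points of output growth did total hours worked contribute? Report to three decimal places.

Labor's share = 1 − 0.33 − 0.19 = 0.48.
Contribution = share × growth = 0.48 × 1.3 = 0.624 pp.

0.624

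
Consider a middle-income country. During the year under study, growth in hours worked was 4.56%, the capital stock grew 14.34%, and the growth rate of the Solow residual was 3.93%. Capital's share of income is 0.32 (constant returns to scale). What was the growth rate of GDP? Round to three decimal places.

11.620%

Labor's share = 1 − 0.32 = 0.68.
The capital stock: 0.32 × 14.34 = 4.5888 pp.
Hours worked: 0.68 × 4.56 = 3.1008 pp.
Output growth = 3.93 + 7.6896 = 11.6196%.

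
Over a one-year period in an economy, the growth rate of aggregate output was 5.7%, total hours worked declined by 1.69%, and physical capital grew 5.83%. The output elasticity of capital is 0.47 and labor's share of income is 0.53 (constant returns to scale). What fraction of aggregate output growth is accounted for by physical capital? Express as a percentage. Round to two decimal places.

Physical capital contributed 0.47 × 5.83 = 2.7401 pp.
Share of growth = 2.7401 / 5.7 × 100 = 48.0719%.

Physical capital accounted for 48.07% of growth.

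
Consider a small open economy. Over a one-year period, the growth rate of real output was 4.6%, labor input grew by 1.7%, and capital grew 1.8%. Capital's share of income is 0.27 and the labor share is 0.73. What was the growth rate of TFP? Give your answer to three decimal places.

2.873%

Labor's share = 1 − 0.27 = 0.73.
Capital: 0.27 × 1.8 = 0.486 pp.
Labor input: 0.73 × 1.7 = 1.241 pp.
TFP growth = 4.6 − 1.727 = 2.873%.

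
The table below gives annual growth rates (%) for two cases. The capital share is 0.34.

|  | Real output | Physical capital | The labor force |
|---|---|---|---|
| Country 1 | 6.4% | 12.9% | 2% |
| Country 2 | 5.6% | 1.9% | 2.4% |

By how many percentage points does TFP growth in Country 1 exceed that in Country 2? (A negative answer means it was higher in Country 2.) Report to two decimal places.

Labor's share = 1 − 0.34 = 0.66.
Country 1: TFP = 6.4 − 4.386 − 1.32 = 0.694%.
Country 2: TFP = 5.6 − 0.646 − 1.584 = 3.37%.
Difference = 0.694 − (3.37) = -2.676 pp.

-2.68 percentage points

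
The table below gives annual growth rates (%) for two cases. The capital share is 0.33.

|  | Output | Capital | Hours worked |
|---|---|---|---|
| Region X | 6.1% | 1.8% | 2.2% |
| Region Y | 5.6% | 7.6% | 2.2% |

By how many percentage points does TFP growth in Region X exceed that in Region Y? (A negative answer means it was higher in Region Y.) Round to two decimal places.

Labor's share = 1 − 0.33 = 0.67.
Region X: TFP = 6.1 − 0.594 − 1.474 = 4.032%.
Region Y: TFP = 5.6 − 2.508 − 1.474 = 1.618%.
Difference = 4.032 − (1.618) = 2.414 pp.

2.41 percentage points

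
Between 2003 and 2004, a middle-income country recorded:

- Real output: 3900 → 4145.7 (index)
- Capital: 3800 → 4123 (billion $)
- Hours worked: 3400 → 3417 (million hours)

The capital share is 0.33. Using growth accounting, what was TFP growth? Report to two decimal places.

3.16%

Real output growth = (4145.7 − 3900) / 3900 = 6.3%.
Capital growth = (4123 − 3800) / 3800 = 8.5%.
Hours worked growth = (3417 − 3400) / 3400 = 0.5%.
Labor's share = 1 − 0.33 = 0.67.
Capital: 0.33 × 8.5 = 2.805 pp.
Hours worked: 0.67 × 0.5 = 0.335 pp.
TFP growth = 6.3 − 3.14 = 3.16%.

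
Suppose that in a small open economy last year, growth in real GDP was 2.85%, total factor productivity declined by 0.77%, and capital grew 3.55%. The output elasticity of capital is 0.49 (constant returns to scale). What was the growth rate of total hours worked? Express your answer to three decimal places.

3.687%

Labor's share = 1 − 0.49 = 0.51.
gY = gA + 0.49×3.55 + 0.51×g.
0.51×g = 2.85 + 0.77 − 1.7395 = 1.8805.
g = 1.8805 / 0.51 = 3.68725%.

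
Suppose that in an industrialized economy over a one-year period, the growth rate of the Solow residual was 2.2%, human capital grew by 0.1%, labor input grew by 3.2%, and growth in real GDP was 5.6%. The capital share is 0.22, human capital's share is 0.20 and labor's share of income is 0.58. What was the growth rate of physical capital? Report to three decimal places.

Physical capital growth was 6.927%.

Labor's share = 1 − 0.22 − 0.2 = 0.58.
gY = gA + 0.2×0.1 + 0.58×3.2 + 0.22×g.
0.22×g = 5.6 − 2.2 − 1.876 = 1.524.
g = 1.524 / 0.22 = 6.92727%.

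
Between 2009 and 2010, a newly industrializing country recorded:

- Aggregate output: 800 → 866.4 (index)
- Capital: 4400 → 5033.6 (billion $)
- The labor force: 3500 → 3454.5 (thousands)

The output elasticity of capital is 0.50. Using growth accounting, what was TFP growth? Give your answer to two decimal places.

1.75%

Aggregate output growth = (866.4 − 800) / 800 = 8.3%.
Capital growth = (5033.6 − 4400) / 4400 = 14.4%.
The labor force growth = (3454.5 − 3500) / 3500 = -1.3%.
Labor's share = 1 − 0.5 = 0.5.
Capital: 0.5 × 14.4 = 7.2 pp.
The labor force: 0.5 × (-1.3) = -0.65 pp.
TFP growth = 8.3 − 6.55 = 1.75%.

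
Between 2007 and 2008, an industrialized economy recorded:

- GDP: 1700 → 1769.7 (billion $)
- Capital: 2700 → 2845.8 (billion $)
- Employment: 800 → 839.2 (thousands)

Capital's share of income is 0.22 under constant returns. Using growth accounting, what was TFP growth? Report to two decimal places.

-0.91%

GDP growth = (1769.7 − 1700) / 1700 = 4.1%.
Capital growth = (2845.8 − 2700) / 2700 = 5.4%.
Employment growth = (839.2 − 800) / 800 = 4.9%.
Labor's share = 1 − 0.22 = 0.78.
Capital: 0.22 × 5.4 = 1.188 pp.
Employment: 0.78 × 4.9 = 3.822 pp.
TFP growth = 4.1 − 5.01 = -0.91%.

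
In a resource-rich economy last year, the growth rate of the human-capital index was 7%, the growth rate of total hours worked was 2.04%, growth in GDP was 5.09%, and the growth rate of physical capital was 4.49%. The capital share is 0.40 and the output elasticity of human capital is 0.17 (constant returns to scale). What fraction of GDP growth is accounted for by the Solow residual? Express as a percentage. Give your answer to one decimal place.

The Solow residual accounted for 24.1% of growth.

Labor's share = 1 − 0.4 − 0.17 = 0.43.
Physical capital: 0.4 × 4.49 = 1.796 pp.
The human-capital index: 0.17 × 7 = 1.19 pp.
Total hours worked: 0.43 × 2.04 = 0.8772 pp.
TFP growth = 5.09 − 3.8632 = 1.2268%.
TFP share of growth = 1.2268 / 5.09 × 100 = 24.102%.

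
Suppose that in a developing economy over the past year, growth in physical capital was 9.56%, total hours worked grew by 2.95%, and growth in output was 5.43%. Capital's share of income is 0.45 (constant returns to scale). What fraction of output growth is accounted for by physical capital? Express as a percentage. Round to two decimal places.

Physical capital contributed 0.45 × 9.56 = 4.302 pp.
Share of growth = 4.302 / 5.43 × 100 = 79.2265%.

79.23%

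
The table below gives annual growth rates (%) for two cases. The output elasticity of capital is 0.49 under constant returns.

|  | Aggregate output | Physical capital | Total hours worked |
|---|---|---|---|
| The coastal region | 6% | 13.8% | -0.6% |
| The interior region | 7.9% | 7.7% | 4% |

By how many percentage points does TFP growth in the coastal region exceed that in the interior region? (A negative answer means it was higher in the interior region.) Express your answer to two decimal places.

Labor's share = 1 − 0.49 = 0.51.
The coastal region: TFP = 6 − 6.762 + 0.306 = -0.456%.
The interior region: TFP = 7.9 − 3.773 − 2.04 = 2.087%.
Difference = -0.456 − (2.087) = -2.543 pp.

-2.54 percentage points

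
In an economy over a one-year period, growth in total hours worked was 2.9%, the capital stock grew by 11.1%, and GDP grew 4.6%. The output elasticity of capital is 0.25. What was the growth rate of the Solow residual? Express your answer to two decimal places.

Labor's share = 1 − 0.25 = 0.75.
The capital stock: 0.25 × 11.1 = 2.775 pp.
Total hours worked: 0.75 × 2.9 = 2.175 pp.
TFP growth = 4.6 − 4.95 = -0.35%.

-0.35%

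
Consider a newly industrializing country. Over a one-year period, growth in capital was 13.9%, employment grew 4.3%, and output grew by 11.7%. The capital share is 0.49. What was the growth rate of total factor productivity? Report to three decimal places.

2.696%

Labor's share = 1 − 0.49 = 0.51.
Capital: 0.49 × 13.9 = 6.811 pp.
Employment: 0.51 × 4.3 = 2.193 pp.
TFP growth = 11.7 − 9.004 = 2.696%.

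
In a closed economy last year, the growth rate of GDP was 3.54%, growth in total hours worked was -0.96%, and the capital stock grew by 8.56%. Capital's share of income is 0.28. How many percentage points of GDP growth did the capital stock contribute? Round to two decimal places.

Contribution = share × growth = 0.28 × 8.56 = 2.3968 pp.

2.40 pp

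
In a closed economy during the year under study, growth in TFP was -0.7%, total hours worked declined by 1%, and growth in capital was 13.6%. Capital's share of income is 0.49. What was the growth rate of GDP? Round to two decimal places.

5.45%

Labor's share = 1 − 0.49 = 0.51.
Capital: 0.49 × 13.6 = 6.664 pp.
Total hours worked: 0.51 × (-1) = -0.51 pp.
Output growth = -0.7 + 6.154 = 5.454%.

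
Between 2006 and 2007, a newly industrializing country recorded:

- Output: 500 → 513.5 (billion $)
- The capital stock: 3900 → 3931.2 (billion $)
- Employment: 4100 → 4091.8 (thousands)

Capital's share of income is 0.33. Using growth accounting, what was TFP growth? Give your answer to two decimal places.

Output growth = (513.5 − 500) / 500 = 2.7%.
The capital stock growth = (3931.2 − 3900) / 3900 = 0.8%.
Employment growth = (4091.8 − 4100) / 4100 = -0.2%.
Labor's share = 1 − 0.33 = 0.67.
The capital stock: 0.33 × 0.8 = 0.264 pp.
Employment: 0.67 × (-0.2) = -0.134 pp.
TFP growth = 2.7 − 0.13 = 2.57%.

TFP grew 2.57%.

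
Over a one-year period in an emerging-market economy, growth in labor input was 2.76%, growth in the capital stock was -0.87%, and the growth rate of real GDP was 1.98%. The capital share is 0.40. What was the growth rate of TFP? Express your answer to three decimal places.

Labor's share = 1 − 0.4 = 0.6.
The capital stock: 0.4 × (-0.87) = -0.348 pp.
Labor input: 0.6 × 2.76 = 1.656 pp.
TFP growth = 1.98 − 1.308 = 0.672%.

TFP growth was 0.672%.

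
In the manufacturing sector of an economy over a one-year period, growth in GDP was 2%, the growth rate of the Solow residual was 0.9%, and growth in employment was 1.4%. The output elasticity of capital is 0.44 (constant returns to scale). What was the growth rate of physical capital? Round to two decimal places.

0.72%

Labor's share = 1 − 0.44 = 0.56.
gY = gA + 0.56×1.4 + 0.44×g.
0.44×g = 2 − 0.9 − 0.784 = 0.316.
g = 0.316 / 0.44 = 0.7182%.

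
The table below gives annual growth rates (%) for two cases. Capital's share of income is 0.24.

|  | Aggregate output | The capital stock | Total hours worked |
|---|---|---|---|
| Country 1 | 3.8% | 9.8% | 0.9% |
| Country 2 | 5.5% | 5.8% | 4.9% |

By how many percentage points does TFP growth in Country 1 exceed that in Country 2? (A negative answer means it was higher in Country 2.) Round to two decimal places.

Labor's share = 1 − 0.24 = 0.76.
Country 1: TFP = 3.8 − 2.352 − 0.684 = 0.764%.
Country 2: TFP = 5.5 − 1.392 − 3.724 = 0.384%.
Difference = 0.764 − (0.384) = 0.38 pp.

0.38 percentage points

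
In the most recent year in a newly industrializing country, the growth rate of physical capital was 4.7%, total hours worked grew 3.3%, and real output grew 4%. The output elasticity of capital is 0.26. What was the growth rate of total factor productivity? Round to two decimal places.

Labor's share = 1 − 0.26 = 0.74.
Physical capital: 0.26 × 4.7 = 1.222 pp.
Total hours worked: 0.74 × 3.3 = 2.442 pp.
TFP growth = 4 − 3.664 = 0.336%.

Total factor productivity grew 0.34%.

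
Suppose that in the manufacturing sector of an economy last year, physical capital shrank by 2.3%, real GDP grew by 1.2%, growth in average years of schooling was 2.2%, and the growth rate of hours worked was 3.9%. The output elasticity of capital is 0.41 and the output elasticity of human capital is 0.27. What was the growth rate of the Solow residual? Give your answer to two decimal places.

Labor's share = 1 − 0.41 − 0.27 = 0.32.
Physical capital: 0.41 × (-2.3) = -0.943 pp.
Average years of schooling: 0.27 × 2.2 = 0.594 pp.
Hours worked: 0.32 × 3.9 = 1.248 pp.
TFP growth = 1.2 − 0.899 = 0.301%.

0.30%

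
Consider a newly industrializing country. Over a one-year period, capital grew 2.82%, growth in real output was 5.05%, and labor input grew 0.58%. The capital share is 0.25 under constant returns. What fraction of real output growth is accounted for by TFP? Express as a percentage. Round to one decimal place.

77.4%

Labor's share = 1 − 0.25 = 0.75.
Capital: 0.25 × 2.82 = 0.705 pp.
Labor input: 0.75 × 0.58 = 0.435 pp.
TFP growth = 5.05 − 1.14 = 3.91%.
TFP share of growth = 3.91 / 5.05 × 100 = 77.426%.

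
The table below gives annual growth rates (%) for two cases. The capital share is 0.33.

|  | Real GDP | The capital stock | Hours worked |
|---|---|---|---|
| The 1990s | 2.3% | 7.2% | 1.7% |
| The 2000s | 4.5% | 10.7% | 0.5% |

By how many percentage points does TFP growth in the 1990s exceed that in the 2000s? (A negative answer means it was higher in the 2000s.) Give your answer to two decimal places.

Labor's share = 1 − 0.33 = 0.67.
The 1990s: TFP = 2.3 − 2.376 − 1.139 = -1.215%.
The 2000s: TFP = 4.5 − 3.531 − 0.335 = 0.634%.
Difference = -1.215 − (0.634) = -1.849 pp.

-1.85 percentage points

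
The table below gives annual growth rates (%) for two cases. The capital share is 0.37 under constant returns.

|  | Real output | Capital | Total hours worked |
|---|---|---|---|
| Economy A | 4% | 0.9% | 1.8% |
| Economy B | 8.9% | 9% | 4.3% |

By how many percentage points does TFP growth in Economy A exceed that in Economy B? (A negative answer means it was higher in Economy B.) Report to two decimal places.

-0.33 percentage points

Labor's share = 1 − 0.37 = 0.63.
Economy A: TFP = 4 − 0.333 − 1.134 = 2.533%.
Economy B: TFP = 8.9 − 3.33 − 2.709 = 2.861%.
Difference = 2.533 − (2.861) = -0.328 pp.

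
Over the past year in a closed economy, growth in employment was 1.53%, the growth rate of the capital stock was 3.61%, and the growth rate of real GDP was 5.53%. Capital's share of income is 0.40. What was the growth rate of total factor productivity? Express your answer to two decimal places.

3.17%

Labor's share = 1 − 0.4 = 0.6.
The capital stock: 0.4 × 3.61 = 1.444 pp.
Employment: 0.6 × 1.53 = 0.918 pp.
TFP growth = 5.53 − 2.362 = 3.168%.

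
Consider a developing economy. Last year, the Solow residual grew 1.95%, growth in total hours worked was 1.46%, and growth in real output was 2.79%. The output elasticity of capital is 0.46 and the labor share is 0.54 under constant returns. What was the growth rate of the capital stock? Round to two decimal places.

Labor's share = 1 − 0.46 = 0.54.
gY = gA + 0.54×1.46 + 0.46×g.
0.46×g = 2.79 − 1.95 − 0.7884 = 0.0516.
g = 0.0516 / 0.46 = 0.1122%.

The capital stock growth was 0.11%.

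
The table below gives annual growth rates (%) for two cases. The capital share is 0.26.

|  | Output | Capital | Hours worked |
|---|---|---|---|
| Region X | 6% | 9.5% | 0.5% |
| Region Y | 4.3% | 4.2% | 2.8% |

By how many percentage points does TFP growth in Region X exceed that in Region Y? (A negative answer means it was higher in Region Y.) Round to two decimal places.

2.02 percentage points

Labor's share = 1 − 0.26 = 0.74.
Region X: TFP = 6 − 2.47 − 0.37 = 3.16%.
Region Y: TFP = 4.3 − 1.092 − 2.072 = 1.136%.
Difference = 3.16 − (1.136) = 2.024 pp.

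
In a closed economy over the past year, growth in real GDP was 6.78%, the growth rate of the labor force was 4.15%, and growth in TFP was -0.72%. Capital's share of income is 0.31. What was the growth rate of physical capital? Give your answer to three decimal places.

14.956%

Labor's share = 1 − 0.31 = 0.69.
gY = gA + 0.69×4.15 + 0.31×g.
0.31×g = 6.78 + 0.72 − 2.8635 = 4.6365.
g = 4.6365 / 0.31 = 14.95645%.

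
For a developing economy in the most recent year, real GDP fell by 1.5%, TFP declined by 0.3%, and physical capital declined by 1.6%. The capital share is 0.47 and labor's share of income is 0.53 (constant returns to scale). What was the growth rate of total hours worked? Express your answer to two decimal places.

Labor's share = 1 − 0.47 = 0.53.
gY = gA + 0.47×(-1.6) + 0.53×g.
0.53×g = -1.5 + 0.3 + 0.752 = -0.448.
g = -0.448 / 0.53 = -0.8453%.

-0.85%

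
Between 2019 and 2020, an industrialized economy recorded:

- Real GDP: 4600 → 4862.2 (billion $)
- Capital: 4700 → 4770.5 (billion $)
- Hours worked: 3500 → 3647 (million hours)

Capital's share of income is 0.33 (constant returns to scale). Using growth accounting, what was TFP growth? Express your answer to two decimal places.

Real GDP growth = (4862.2 − 4600) / 4600 = 5.7%.
Capital growth = (4770.5 − 4700) / 4700 = 1.5%.
Hours worked growth = (3647 − 3500) / 3500 = 4.2%.
Labor's share = 1 − 0.33 = 0.67.
Capital: 0.33 × 1.5 = 0.495 pp.
Hours worked: 0.67 × 4.2 = 2.814 pp.
TFP growth = 5.7 − 3.309 = 2.391%.

2.39%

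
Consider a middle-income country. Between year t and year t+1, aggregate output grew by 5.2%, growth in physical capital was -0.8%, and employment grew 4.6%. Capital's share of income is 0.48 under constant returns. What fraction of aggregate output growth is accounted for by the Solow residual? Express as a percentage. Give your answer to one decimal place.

Labor's share = 1 − 0.48 = 0.52.
Physical capital: 0.48 × (-0.8) = -0.384 pp.
Employment: 0.52 × 4.6 = 2.392 pp.
TFP growth = 5.2 − 2.008 = 3.192%.
TFP share of growth = 3.192 / 5.2 × 100 = 61.385%.

61.4%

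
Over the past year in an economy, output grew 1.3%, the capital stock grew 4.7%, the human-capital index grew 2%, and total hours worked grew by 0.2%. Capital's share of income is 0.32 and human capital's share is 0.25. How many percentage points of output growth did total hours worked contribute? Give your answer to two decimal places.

Labor's share = 1 − 0.32 − 0.25 = 0.43.
Contribution = share × growth = 0.43 × 0.2 = 0.086 pp.

0.09 pp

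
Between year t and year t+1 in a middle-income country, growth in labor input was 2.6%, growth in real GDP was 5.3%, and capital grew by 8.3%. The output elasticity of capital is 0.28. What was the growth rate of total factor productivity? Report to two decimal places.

Labor's share = 1 − 0.28 = 0.72.
Capital: 0.28 × 8.3 = 2.324 pp.
Labor input: 0.72 × 2.6 = 1.872 pp.
TFP growth = 5.3 − 4.196 = 1.104%.

Total factor productivity growth was 1.10%.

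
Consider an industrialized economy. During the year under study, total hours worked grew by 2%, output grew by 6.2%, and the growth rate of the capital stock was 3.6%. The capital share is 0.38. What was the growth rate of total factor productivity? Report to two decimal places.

3.59%

Labor's share = 1 − 0.38 = 0.62.
The capital stock: 0.38 × 3.6 = 1.368 pp.
Total hours worked: 0.62 × 2 = 1.24 pp.
TFP growth = 6.2 − 2.608 = 3.592%.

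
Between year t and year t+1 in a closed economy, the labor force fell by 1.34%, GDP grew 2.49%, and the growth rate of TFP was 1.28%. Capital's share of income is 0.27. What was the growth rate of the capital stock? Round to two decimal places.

Labor's share = 1 − 0.27 = 0.73.
gY = gA + 0.73×(-1.34) + 0.27×g.
0.27×g = 2.49 − 1.28 + 0.9782 = 2.1882.
g = 2.1882 / 0.27 = 8.1044%.

The capital stock growth was 8.10%.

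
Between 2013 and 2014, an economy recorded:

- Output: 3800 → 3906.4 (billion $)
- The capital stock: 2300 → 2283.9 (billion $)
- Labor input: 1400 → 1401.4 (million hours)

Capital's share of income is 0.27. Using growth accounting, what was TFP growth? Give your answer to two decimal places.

Output growth = (3906.4 − 3800) / 3800 = 2.8%.
The capital stock growth = (2283.9 − 2300) / 2300 = -0.7%.
Labor input growth = (1401.4 − 1400) / 1400 = 0.1%.
Labor's share = 1 − 0.27 = 0.73.
The capital stock: 0.27 × (-0.7) = -0.189 pp.
Labor input: 0.73 × 0.1 = 0.073 pp.
TFP growth = 2.8 + 0.116 = 2.916%.

TFP grew 2.92%.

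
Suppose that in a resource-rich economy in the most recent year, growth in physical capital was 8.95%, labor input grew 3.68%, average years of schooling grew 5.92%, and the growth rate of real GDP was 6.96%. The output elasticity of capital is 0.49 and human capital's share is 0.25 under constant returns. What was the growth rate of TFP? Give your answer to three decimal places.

Labor's share = 1 − 0.49 − 0.25 = 0.26.
Physical capital: 0.49 × 8.95 = 4.3855 pp.
Average years of schooling: 0.25 × 5.92 = 1.48 pp.
Labor input: 0.26 × 3.68 = 0.9568 pp.
TFP growth = 6.96 − 6.8223 = 0.1377%.

0.138%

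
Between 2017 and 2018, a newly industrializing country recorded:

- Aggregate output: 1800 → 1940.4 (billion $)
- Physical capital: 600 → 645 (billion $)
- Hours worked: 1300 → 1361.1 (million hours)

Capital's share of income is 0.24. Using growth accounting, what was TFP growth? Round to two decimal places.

Aggregate output growth = (1940.4 − 1800) / 1800 = 7.8%.
Physical capital growth = (645 − 600) / 600 = 7.5%.
Hours worked growth = (1361.1 − 1300) / 1300 = 4.7%.
Labor's share = 1 − 0.24 = 0.76.
Physical capital: 0.24 × 7.5 = 1.8 pp.
Hours worked: 0.76 × 4.7 = 3.572 pp.
TFP growth = 7.8 − 5.372 = 2.428%.

2.43%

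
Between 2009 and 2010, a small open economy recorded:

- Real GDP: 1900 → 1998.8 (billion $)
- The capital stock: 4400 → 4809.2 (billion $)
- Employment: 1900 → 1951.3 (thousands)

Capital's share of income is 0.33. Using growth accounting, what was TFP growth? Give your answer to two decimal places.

0.32%

Real GDP growth = (1998.8 − 1900) / 1900 = 5.2%.
The capital stock growth = (4809.2 − 4400) / 4400 = 9.3%.
Employment growth = (1951.3 − 1900) / 1900 = 2.7%.
Labor's share = 1 − 0.33 = 0.67.
The capital stock: 0.33 × 9.3 = 3.069 pp.
Employment: 0.67 × 2.7 = 1.809 pp.
TFP growth = 5.2 − 4.878 = 0.322%.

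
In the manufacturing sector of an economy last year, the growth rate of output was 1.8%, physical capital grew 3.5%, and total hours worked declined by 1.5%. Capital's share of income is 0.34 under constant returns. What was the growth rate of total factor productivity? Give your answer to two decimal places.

Total factor productivity grew 1.60%.

Labor's share = 1 − 0.34 = 0.66.
Physical capital: 0.34 × 3.5 = 1.19 pp.
Total hours worked: 0.66 × (-1.5) = -0.99 pp.
TFP growth = 1.8 − 0.2 = 1.6%.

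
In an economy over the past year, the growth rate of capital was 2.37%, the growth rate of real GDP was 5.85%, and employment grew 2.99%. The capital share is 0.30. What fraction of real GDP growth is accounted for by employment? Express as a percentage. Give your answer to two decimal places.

Employment accounted for 35.78% of growth.

Labor's share = 1 − 0.3 = 0.7.
Employment contributed 0.7 × 2.99 = 2.093 pp.
Share of growth = 2.093 / 5.85 × 100 = 35.7778%.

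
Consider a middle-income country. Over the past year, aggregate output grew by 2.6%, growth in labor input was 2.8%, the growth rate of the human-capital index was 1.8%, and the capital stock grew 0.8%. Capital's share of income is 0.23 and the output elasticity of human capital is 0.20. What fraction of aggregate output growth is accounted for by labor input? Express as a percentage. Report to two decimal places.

Labor input accounted for 61.38% of growth.

Labor's share = 1 − 0.23 − 0.2 = 0.57.
Labor input contributed 0.57 × 2.8 = 1.596 pp.
Share of growth = 1.596 / 2.6 × 100 = 61.3846%.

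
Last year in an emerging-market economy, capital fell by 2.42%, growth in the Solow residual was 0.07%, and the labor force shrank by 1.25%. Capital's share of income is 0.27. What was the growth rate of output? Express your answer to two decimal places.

Labor's share = 1 − 0.27 = 0.73.
Capital: 0.27 × (-2.42) = -0.6534 pp.
The labor force: 0.73 × (-1.25) = -0.9125 pp.
Output growth = 0.07 + (-1.5659) = -1.4959%.

-1.50%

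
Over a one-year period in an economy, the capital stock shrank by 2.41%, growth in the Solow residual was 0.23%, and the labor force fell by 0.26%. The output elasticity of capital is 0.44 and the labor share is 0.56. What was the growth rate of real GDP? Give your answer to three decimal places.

-0.976%

Labor's share = 1 − 0.44 = 0.56.
The capital stock: 0.44 × (-2.41) = -1.0604 pp.
The labor force: 0.56 × (-0.26) = -0.1456 pp.
Output growth = 0.23 + (-1.206) = -0.976%.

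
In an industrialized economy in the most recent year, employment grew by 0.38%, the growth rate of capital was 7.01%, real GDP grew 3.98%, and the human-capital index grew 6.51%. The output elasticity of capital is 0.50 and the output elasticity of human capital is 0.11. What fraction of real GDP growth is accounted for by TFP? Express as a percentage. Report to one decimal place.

-9.8%

Labor's share = 1 − 0.5 − 0.11 = 0.39.
Capital: 0.5 × 7.01 = 3.505 pp.
The human-capital index: 0.11 × 6.51 = 0.7161 pp.
Employment: 0.39 × 0.38 = 0.1482 pp.
TFP growth = 3.98 − 4.3693 = -0.3893%.
TFP share of growth = -0.3893 / 3.98 × 100 = -9.781%.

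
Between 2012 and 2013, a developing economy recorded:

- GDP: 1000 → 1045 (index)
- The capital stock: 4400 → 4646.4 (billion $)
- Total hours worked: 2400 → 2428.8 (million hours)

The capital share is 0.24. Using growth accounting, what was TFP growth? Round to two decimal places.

TFP grew 2.24%.

GDP growth = (1045 − 1000) / 1000 = 4.5%.
The capital stock growth = (4646.4 − 4400) / 4400 = 5.6%.
Total hours worked growth = (2428.8 − 2400) / 2400 = 1.2%.
Labor's share = 1 − 0.24 = 0.76.
The capital stock: 0.24 × 5.6 = 1.344 pp.
Total hours worked: 0.76 × 1.2 = 0.912 pp.
TFP growth = 4.5 − 2.256 = 2.244%.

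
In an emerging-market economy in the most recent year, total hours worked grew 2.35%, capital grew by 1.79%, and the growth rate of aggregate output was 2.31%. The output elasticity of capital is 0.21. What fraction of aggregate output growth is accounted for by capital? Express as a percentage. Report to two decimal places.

16.27%

Capital contributed 0.21 × 1.79 = 0.3759 pp.
Share of growth = 0.3759 / 2.31 × 100 = 16.2727%.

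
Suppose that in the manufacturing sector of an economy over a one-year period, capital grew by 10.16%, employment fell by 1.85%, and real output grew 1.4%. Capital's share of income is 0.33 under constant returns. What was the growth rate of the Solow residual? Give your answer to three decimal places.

-0.713%

Labor's share = 1 − 0.33 = 0.67.
Capital: 0.33 × 10.16 = 3.3528 pp.
Employment: 0.67 × (-1.85) = -1.2395 pp.
TFP growth = 1.4 − 2.1133 = -0.7133%.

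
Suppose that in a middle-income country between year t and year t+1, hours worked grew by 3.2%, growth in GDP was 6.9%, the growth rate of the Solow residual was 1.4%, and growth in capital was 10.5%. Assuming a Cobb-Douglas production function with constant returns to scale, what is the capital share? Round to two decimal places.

gY = gA + α·gK + (1−α)·gL, so gY − gA − gL = α(gK − gL).
6.9 − 1.4 − 3.2 = α × (10.5 − 3.2).
2.3 = 7.3 α, so α = 0.3151.

0.32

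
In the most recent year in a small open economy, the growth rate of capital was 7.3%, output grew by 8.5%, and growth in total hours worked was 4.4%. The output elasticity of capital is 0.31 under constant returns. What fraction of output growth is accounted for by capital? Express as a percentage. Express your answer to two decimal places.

Capital accounted for 26.62% of growth.

Capital contributed 0.31 × 7.3 = 2.263 pp.
Share of growth = 2.263 / 8.5 × 100 = 26.6235%.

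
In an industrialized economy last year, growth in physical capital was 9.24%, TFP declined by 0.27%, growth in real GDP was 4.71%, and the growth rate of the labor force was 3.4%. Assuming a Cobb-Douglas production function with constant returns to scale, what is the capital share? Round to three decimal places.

gY = gA + α·gK + (1−α)·gL, so gY − gA − gL = α(gK − gL).
4.71 + 0.27 − 3.4 = α × (9.24 − 3.4).
1.58 = 5.84 α, so α = 0.27055.

The capital share is 0.271.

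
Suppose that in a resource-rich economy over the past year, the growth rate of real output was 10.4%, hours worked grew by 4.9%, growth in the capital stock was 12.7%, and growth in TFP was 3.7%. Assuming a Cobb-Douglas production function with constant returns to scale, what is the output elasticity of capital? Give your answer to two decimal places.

0.23

gY = gA + α·gK + (1−α)·gL, so gY − gA − gL = α(gK − gL).
10.4 − 3.7 − 4.9 = α × (12.7 − 4.9).
1.8 = 7.8 α, so α = 0.2308.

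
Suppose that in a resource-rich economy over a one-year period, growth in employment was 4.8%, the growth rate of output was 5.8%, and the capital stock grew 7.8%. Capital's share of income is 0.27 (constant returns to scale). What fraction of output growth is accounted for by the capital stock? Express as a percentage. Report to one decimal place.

The capital stock accounted for 36.3% of growth.

The capital stock contributed 0.27 × 7.8 = 2.106 pp.
Share of growth = 2.106 / 5.8 × 100 = 36.31%.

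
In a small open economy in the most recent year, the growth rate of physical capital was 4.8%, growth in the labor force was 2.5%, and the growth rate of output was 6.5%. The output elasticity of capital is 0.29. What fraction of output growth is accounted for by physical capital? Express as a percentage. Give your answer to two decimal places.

Physical capital contributed 0.29 × 4.8 = 1.392 pp.
Share of growth = 1.392 / 6.5 × 100 = 21.4154%.

Physical capital accounted for 21.42% of growth.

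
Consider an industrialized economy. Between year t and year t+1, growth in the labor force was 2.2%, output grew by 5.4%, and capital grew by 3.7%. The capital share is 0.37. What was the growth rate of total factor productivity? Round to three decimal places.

Labor's share = 1 − 0.37 = 0.63.
Capital: 0.37 × 3.7 = 1.369 pp.
The labor force: 0.63 × 2.2 = 1.386 pp.
TFP growth = 5.4 − 2.755 = 2.645%.

2.645%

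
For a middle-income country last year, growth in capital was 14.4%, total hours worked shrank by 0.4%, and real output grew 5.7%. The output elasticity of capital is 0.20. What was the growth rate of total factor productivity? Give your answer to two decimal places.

Total factor productivity grew 3.14%.

Labor's share = 1 − 0.2 = 0.8.
Capital: 0.2 × 14.4 = 2.88 pp.
Total hours worked: 0.8 × (-0.4) = -0.32 pp.
TFP growth = 5.7 − 2.56 = 3.14%.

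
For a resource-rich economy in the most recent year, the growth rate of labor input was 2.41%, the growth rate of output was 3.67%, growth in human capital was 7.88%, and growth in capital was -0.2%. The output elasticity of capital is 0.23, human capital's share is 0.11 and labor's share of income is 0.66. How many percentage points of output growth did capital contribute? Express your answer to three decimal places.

-0.046

Contribution = share × growth = 0.23 × (-0.2) = -0.046 pp.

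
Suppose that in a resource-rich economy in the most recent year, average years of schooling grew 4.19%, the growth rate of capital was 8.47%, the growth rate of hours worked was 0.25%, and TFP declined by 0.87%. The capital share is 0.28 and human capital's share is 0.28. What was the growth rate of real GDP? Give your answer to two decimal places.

2.78%

Labor's share = 1 − 0.28 − 0.28 = 0.44.
Capital: 0.28 × 8.47 = 2.3716 pp.
Average years of schooling: 0.28 × 4.19 = 1.1732 pp.
Hours worked: 0.44 × 0.25 = 0.11 pp.
Output growth = -0.87 + 3.6548 = 2.7848%.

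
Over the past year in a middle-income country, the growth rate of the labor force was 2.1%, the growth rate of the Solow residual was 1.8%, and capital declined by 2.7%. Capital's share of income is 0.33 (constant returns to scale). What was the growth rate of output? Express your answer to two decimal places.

Labor's share = 1 − 0.33 = 0.67.
Capital: 0.33 × (-2.7) = -0.891 pp.
The labor force: 0.67 × 2.1 = 1.407 pp.
Output growth = 1.8 + 0.516 = 2.316%.

Output grew 2.32%.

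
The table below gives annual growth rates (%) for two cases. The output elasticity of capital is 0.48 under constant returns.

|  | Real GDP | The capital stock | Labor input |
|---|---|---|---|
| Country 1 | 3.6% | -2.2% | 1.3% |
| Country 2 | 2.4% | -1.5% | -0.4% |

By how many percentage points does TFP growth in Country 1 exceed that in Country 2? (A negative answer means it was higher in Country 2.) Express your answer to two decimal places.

0.65 percentage points

Labor's share = 1 − 0.48 = 0.52.
Country 1: TFP = 3.6 + 1.056 − 0.676 = 3.98%.
Country 2: TFP = 2.4 + 0.72 + 0.208 = 3.328%.
Difference = 3.98 − (3.328) = 0.652 pp.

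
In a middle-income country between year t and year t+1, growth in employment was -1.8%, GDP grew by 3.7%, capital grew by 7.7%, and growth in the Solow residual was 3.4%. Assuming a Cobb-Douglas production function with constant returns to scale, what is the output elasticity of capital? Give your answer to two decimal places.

The output elasticity of capital is 0.22.

gY = gA + α·gK + (1−α)·gL, so gY − gA − gL = α(gK − gL).
3.7 − 3.4 + 1.8 = α × (7.7 − (-1.8)).
2.1 = 9.5 α, so α = 0.2211.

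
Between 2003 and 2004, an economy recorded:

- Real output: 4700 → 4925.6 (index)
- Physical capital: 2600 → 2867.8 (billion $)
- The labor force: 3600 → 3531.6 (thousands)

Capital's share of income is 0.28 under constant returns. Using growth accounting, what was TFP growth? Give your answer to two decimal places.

TFP grew 3.28%.

Real output growth = (4925.6 − 4700) / 4700 = 4.8%.
Physical capital growth = (2867.8 − 2600) / 2600 = 10.3%.
The labor force growth = (3531.6 − 3600) / 3600 = -1.9%.
Labor's share = 1 − 0.28 = 0.72.
Physical capital: 0.28 × 10.3 = 2.884 pp.
The labor force: 0.72 × (-1.9) = -1.368 pp.
TFP growth = 4.8 − 1.516 = 3.284%.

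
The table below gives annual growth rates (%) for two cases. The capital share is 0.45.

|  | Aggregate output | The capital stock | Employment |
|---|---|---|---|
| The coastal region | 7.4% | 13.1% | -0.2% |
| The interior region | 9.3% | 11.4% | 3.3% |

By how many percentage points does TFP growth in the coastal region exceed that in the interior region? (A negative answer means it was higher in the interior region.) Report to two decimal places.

-0.74 percentage points

Labor's share = 1 − 0.45 = 0.55.
The coastal region: TFP = 7.4 − 5.895 + 0.11 = 1.615%.
The interior region: TFP = 9.3 − 5.13 − 1.815 = 2.355%.
Difference = 1.615 − (2.355) = -0.74 pp.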